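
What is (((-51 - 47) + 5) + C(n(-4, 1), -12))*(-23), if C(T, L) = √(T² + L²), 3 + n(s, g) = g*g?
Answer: 2139 - 46*√37 ≈ 1859.2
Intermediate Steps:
n(s, g) = -3 + g² (n(s, g) = -3 + g*g = -3 + g²)
C(T, L) = √(L² + T²)
(((-51 - 47) + 5) + C(n(-4, 1), -12))*(-23) = (((-51 - 47) + 5) + √((-12)² + (-3 + 1²)²))*(-23) = ((-98 + 5) + √(144 + (-3 + 1)²))*(-23) = (-93 + √(144 + (-2)²))*(-23) = (-93 + √(144 + 4))*(-23) = (-93 + √148)*(-23) = (-93 + 2*√37)*(-23) = 2139 - 46*√37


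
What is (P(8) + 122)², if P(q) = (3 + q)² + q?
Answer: 63001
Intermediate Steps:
P(q) = q + (3 + q)²
(P(8) + 122)² = ((8 + (3 + 8)²) + 122)² = ((8 + 11²) + 122)² = ((8 + 121) + 122)² = (129 + 122)² = 251² = 63001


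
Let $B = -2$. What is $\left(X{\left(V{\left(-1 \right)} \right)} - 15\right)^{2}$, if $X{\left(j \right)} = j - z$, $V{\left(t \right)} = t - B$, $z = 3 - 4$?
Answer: $169$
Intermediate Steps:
$z = -1$ ($z = 3 - 4 = -1$)
$V{\left(t \right)} = 2 + t$ ($V{\left(t \right)} = t - -2 = t + 2 = 2 + t$)
$X{\left(j \right)} = 1 + j$ ($X{\left(j \right)} = j - -1 = j + 1 = 1 + j$)
$\left(X{\left(V{\left(-1 \right)} \right)} - 15\right)^{2} = \left(\left(1 + \left(2 - 1\right)\right) - 15\right)^{2} = \left(\left(1 + 1\right) - 15\right)^{2} = \left(2 - 15\right)^{2} = \left(-13\right)^{2} = 169$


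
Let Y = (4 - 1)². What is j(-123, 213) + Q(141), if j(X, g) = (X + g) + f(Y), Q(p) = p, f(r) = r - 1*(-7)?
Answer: 247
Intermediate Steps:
Y = 9 (Y = 3² = 9)
f(r) = 7 + r (f(r) = r + 7 = 7 + r)
j(X, g) = 16 + X + g (j(X, g) = (X + g) + (7 + 9) = (X + g) + 16 = 16 + X + g)
j(-123, 213) + Q(141) = (16 - 123 + 213) + 141 = 106 + 141 = 247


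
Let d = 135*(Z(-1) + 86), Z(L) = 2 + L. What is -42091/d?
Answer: -42091/11745 ≈ -3.5837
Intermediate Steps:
d = 11745 (d = 135*((2 - 1) + 86) = 135*(1 + 86) = 135*87 = 11745)
-42091/d = -42091/11745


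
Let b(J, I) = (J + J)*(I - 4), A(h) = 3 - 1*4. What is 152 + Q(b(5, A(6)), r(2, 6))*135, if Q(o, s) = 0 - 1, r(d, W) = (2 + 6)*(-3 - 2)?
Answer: 17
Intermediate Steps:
A(h) = -1 (A(h) = 3 - 4 = -1)
b(J, I) = 2*J*(-4 + I) (b(J, I) = (2*J)*(-4 + I) = 2*J*(-4 + I))
r(d, W) = -40 (r(d, W) = 8*(-5) = -40)
Q(o, s) = -1
152 + Q(b(5, A(6)), r(2, 6))*135 = 152 - 1*135 = 152 - 135 = 17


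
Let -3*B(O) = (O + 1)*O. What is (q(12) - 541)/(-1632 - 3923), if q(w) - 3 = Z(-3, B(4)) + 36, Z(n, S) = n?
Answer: 1/11 ≈ 0.090909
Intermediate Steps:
B(O) = -O*(1 + O)/3 (B(O) = -(O + 1)*O/3 = -(1 + O)*O/3 = -O*(1 + O)/3)
q(w) = 36 (q(w) = 3 + (-3 + 36) = 3 + 33 = 36)
(q(12) - 541)/(-1632 - 3923) = (36 - 541)/(-1632 - 3923) = -505/(-5555) = -505*(-1/5555) = 1/11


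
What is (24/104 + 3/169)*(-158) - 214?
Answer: -42802/169 ≈ -253.27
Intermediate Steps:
(24/104 + 3/169)*(-158) - 214 = (24*(1/104) + 3*(1/169))*(-158) - 214 = (3/13 + 3/169)*(-158) - 214 = (42/169)*(-158) - 214 = -6636/169 - 214 = -42802/169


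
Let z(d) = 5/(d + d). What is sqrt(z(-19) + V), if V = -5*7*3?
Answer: I*sqrt(151810)/38 ≈ 10.253*I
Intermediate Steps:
V = -105 (V = -35*3 = -105)
z(d) = 5/(2*d)
sqrt(z(-19) + V) = sqrt((5/2)/(-19) - 105) = sqrt((5/2)*(-1/19) - 105) = sqrt(-5/38 - 105) = sqrt(-3995/38) = I*sqrt(151810)/38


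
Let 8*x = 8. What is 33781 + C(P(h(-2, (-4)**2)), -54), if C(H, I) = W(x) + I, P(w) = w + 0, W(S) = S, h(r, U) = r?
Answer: 33728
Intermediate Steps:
x = 1 (x = (1/8)*8 = 1)
P(w) = w
C(H, I) = 1 + I
33781 + C(P(h(-2, (-4)**2)), -54) = 33781 + (1 - 54) = 33781 - 53 = 33728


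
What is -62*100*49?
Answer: -303800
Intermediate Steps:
-62*100*49 = -6200*49 = -303800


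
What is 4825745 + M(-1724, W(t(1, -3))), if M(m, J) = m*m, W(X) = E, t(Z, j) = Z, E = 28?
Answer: 7797921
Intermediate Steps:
W(X) = 28
M(m, J) = m²
4825745 + M(-1724, W(t(1, -3))) = 4825745 + (-1724)² = 4825745 + 2972176 = 7797921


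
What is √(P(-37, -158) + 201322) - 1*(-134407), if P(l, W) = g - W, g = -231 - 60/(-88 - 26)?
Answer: 134407 + √72651079/19 ≈ 1.3486e+5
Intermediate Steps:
g = -4379/19 (g = -231 - 60/(-114) = -231 - 60*(-1)/114 = -231 - 1*(-10/19) = -231 + 10/19 = -4379/19 ≈ -230.47)
P(l, W) = -4379/19 - W
√(P(-37, -158) + 201322) - 1*(-134407) = √((-4379/19 - 1*(-158)) + 201322) - 1*(-134407) = √((-4379/19 + 158) + 201322) + 134407 = √(-1377/19 + 201322) + 134407 = √(3823741/19) + 134407 = √72651079/19 + 134407 = 134407 + √72651079/19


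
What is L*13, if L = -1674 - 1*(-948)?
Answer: -9438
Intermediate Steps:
L = -726 (L = -1674 + 948 = -726)
L*13 = -726*13 = -9438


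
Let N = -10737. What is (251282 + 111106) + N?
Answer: 351651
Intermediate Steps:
(251282 + 111106) + N = (251282 + 111106) - 10737 = 362388 - 10737 = 351651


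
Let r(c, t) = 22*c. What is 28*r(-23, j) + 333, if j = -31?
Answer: -13835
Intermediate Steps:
28*r(-23, j) + 333 = 28*(22*(-23)) + 333 = 28*(-506) + 333 = -14168 + 333 = -13835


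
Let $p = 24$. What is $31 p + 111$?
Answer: $855$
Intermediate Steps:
$31 p + 111 = 31 \cdot 24 + 111 = 744 + 111 = 855$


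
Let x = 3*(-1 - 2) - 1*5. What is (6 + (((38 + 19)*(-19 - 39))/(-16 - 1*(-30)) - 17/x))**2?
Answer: 10272025/196 ≈ 52408.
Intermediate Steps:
x = -14 (x = 3*(-3) - 5 = -9 - 5 = -14)
(6 + (((38 + 19)*(-19 - 39))/(-16 - 1*(-30)) - 17/x))**2 = (6 + (((38 + 19)*(-19 - 39))/(-16 - 1*(-30)) - 17/(-14)))**2 = (6 + ((57*(-58))/(-16 + 30) - 17*(-1/14)))**2 = (6 + (-3306/14 + 17/14))**2 = (6 + (-3306*1/14 + 17/14))**2 = (6 + (-1653/7 + 17/14))**2 = (6 - 3289/14)**2 = (-3205/14)**2 = 10272025/196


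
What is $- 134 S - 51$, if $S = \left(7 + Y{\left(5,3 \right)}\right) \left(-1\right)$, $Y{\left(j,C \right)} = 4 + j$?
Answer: $2093$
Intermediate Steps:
$S = -16$ ($S = \left(7 + \left(4 + 5\right)\right) \left(-1\right) = \left(7 + 9\right) \left(-1\right) = 16 \left(-1\right) = -16$)
$- 134 S - 51 = \left(-134\right) \left(-16\right) - 51 = 2144 - 51 = 2093$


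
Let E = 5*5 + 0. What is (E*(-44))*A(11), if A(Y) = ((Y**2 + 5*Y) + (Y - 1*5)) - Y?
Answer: -188100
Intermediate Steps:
A(Y) = -5 + Y**2 + 5*Y (A(Y) = ((Y**2 + 5*Y) + (Y - 5)) - Y = ((Y**2 + 5*Y) + (-5 + Y)) - Y = (-5 + Y**2 + 6*Y) - Y = -5 + Y**2 + 5*Y)
E = 25 (E = 25 + 0 = 25)
(E*(-44))*A(11) = (25*(-44))*(-5 + 11**2 + 5*11) = -1100*(-5 + 121 + 55) = -1100*171 = -188100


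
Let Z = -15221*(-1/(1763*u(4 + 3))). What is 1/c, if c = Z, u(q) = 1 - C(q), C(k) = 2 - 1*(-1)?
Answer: -3526/15221 ≈ -0.23165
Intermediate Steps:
C(k) = 3 (C(k) = 2 + 1 = 3)
u(q) = -2 (u(q) = 1 - 1*3 = 1 - 3 = -2)
Z = -15221/3526 (Z = -15221/(-2*(-41)*43) = -15221/(82*43) = -15221/3526 ≈ -4.3168)
c = -15221/3526 ≈ -4.3168
1/c = 1/(-15221/3526) = -3526/15221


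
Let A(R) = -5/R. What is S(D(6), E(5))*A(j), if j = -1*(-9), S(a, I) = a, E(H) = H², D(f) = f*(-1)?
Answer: 10/3 ≈ 3.3333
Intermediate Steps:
D(f) = -f
j = 9
S(D(6), E(5))*A(j) = (-1*6)*(-5/9) = -(-30)/9 = -6*(-5/9) = 10/3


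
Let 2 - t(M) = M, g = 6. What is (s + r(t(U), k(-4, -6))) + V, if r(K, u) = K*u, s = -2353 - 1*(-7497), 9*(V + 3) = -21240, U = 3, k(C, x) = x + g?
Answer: 2781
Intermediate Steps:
k(C, x) = 6 + x (k(C, x) = x + 6 = 6 + x)
t(M) = 2 - M
V = -2363 (V = -3 + (1/9)*(-21240) = -3 - 2360 = -2363)
s = 5144 (s = -2353 + 7497 = 5144)
(s + r(t(U), k(-4, -6))) + V = (5144 + (2 - 1*3)*(6 - 6)) - 2363 = (5144 + (2 - 3)*0) - 2363 = (5144 - 1*0) - 2363 = (5144 + 0) - 2363 = 5144 - 2363 = 2781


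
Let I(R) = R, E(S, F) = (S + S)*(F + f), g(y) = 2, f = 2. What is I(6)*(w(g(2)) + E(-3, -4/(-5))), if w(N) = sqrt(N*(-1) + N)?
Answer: -504/5 ≈ -100.80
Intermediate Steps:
E(S, F) = 2*S*(2 + F) (E(S, F) = (S + S)*(F + 2) = (2*S)*(2 + F) = 2*S*(2 + F))
w(N) = 0 (w(N) = sqrt(-N + N) = sqrt(0) = 0)
I(6)*(w(g(2)) + E(-3, -4/(-5))) = 6*(0 + 2*(-3)*(2 - 4/(-5))) = 6*(0 + 2*(-3)*(2 - 4*(-1/5))) = 6*(0 + 2*(-3)*(2 + 4/5)) = 6*(0 + 2*(-3)*(14/5)) = 6*(0 - 84/5) = 6*(-84/5) = -504/5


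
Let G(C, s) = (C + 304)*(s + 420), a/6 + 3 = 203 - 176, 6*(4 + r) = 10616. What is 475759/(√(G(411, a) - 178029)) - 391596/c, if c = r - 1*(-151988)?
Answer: -293697/115315 + 475759*√225231/225231 ≈ 999.93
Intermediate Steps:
r = 5296/3 (r = -4 + (⅙)*10616 = -4 + 5308/3 = 5296/3 ≈ 1765.3)
a = 144 (a = -18 + 6*(203 - 176) = -18 + 6*27 = -18 + 162 = 144)
G(C, s) = (304 + C)*(420 + s)
c = 461260/3 (c = 5296/3 - 1*(-151988) = 5296/3 + 151988 = 461260/3 ≈ 1.5375e+5)
475759/(√(G(411, a) - 178029)) - 391596/c = 475759/(√((127680 + 304*144 + 420*411 + 411*144) - 178029)) - 391596/461260/3 = 475759/(√((127680 + 43776 + 172620 + 59184) - 178029)) - 391596*3/461260 = 475759/(√(403260 - 178029)) - 293697/115315 = 475759/(√225231) - 293697/115315 = 475759*(√225231/225231) - 293697/115315 = 475759*√225231/225231 - 293697/115315 = -293697/115315 + 475759*√225231/225231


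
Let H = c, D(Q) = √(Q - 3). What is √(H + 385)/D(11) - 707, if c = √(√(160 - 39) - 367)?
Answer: -707 + √(770 + 4*I*√89)/4 ≈ -700.06 + 0.16994*I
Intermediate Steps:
D(Q) = √(-3 + Q)
c = 2*I*√89 (c = √(√121 - 367) = √(11 - 367) = √(-356) = 2*I*√89 ≈ 18.868*I)
H = 2*I*√89 ≈ 18.868*I
√(H + 385)/D(11) - 707 = √(2*I*√89 + 385)/(√(-3 + 11)) - 707 = √(385 + 2*I*√89)/(√8) - 707 = √(385 + 2*I*√89)/((2*√2)) - 707 = √(385 + 2*I*√89)*(√2/4) - 707 = √2*√(385 + 2*I*√89)/4 - 707 = -707 + √2*√(385 + 2*I*√89)/4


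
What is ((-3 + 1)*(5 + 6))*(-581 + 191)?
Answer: 8580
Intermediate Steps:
((-3 + 1)*(5 + 6))*(-581 + 191) = -2*11*(-390) = -22*(-390) = 8580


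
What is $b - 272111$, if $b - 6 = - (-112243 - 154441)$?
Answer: $-5421$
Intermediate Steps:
$b = 266690$ ($b = 6 - \left(-112243 - 154441\right) = 6 - -266684 = 6 + 266684 = 266690$)
$b - 272111 = 266690 - 272111 = -5421$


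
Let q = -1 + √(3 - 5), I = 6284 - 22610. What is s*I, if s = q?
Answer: 16326 - 16326*I*√2 ≈ 16326.0 - 23088.0*I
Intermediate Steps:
I = -16326
q = -1 + I*√2 (q = -1 + √(-2) = -1 + I*√2 ≈ -1.0 + 1.4142*I)
s = -1 + I*√2 ≈ -1.0 + 1.4142*I
s*I = (-1 + I*√2)*(-16326) = 16326 - 16326*I*√2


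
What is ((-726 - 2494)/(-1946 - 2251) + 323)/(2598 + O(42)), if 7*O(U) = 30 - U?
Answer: 731689/5867406 ≈ 0.12470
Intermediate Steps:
O(U) = 30/7 - U/7 (O(U) = (30 - U)/7 = 30/7 - U/7)
((-726 - 2494)/(-1946 - 2251) + 323)/(2598 + O(42)) = ((-726 - 2494)/(-1946 - 2251) + 323)/(2598 + (30/7 - ⅐*42)) = (-3220/(-4197) + 323)/(2598 + (30/7 - 6)) = (-3220*(-1/4197) + 323)/(2598 - 12/7) = (3220/4197 + 323)/(18174/7) = (1358851/4197)*(7/18174) = 731689/5867406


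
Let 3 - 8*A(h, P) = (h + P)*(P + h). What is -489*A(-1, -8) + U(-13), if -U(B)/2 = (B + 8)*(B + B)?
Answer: 18031/4 ≈ 4507.8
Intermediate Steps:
U(B) = -4*B*(8 + B) (U(B) = -2*(B + 8)*(B + B) = -2*(8 + B)*2*B = -4*B*(8 + B))
A(h, P) = 3/8 - (P + h)²/8 (A(h, P) = 3/8 - (h + P)*(P + h)/8 = 3/8 - (P + h)*(P + h)/8 = 3/8 - (P + h)²/8)
-489*A(-1, -8) + U(-13) = -489*(3/8 - (-8 - 1)²/8) - 4*(-13)*(8 - 13) = -489*(3/8 - ⅛*(-9)²) - 4*(-13)*(-5) = -489*(3/8 - ⅛*81) - 260 = -489*(3/8 - 81/8) - 260 = -489*(-39/4) - 260 = 19071/4 - 260 = 18031/4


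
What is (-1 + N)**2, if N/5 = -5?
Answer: 676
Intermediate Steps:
N = -25 (N = 5*(-5) = -25)
(-1 + N)**2 = (-1 - 25)**2 = (-26)**2 = 676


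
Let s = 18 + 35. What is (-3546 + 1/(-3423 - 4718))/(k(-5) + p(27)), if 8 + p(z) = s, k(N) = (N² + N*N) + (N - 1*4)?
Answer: -28867987/700126 ≈ -41.233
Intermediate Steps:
k(N) = -4 + N + 2*N² (k(N) = (N² + N²) + (N - 4) = 2*N² + (-4 + N) = -4 + N + 2*N²)
s = 53
p(z) = 45 (p(z) = -8 + 53 = 45)
(-3546 + 1/(-3423 - 4718))/(k(-5) + p(27)) = (-3546 + 1/(-3423 - 4718))/((-4 - 5 + 2*(-5)²) + 45) = (-3546 + 1/(-8141))/((-4 - 5 + 2*25) + 45) = (-3546 - 1/8141)/((-4 - 5 + 50) + 45) = -28867987/(8141*(41 + 45)) = -28867987/8141/86 = -28867987/8141*1/86 = -28867987/700126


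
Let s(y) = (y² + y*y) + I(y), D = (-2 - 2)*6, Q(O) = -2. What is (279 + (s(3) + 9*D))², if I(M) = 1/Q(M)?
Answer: 25921/4 ≈ 6480.3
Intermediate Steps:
D = -24 (D = -4*6 = -24)
I(M) = -½ (I(M) = 1/(-2) = -½)
s(y) = -½ + 2*y² (s(y) = (y² + y*y) - ½ = (y² + y²) - ½ = 2*y² - ½ = -½ + 2*y²)
(279 + (s(3) + 9*D))² = (279 + ((-½ + 2*3²) + 9*(-24)))² = (279 + ((-½ + 2*9) - 216))² = (279 + ((-½ + 18) - 216))² = (279 + (35/2 - 216))² = (279 - 397/2)² = (161/2)² = 25921/4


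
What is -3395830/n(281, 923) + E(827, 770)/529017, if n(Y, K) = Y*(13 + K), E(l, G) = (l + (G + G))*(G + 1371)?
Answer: -77258875693/23189989212 ≈ -3.3316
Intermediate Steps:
E(l, G) = (1371 + G)*(l + 2*G) (E(l, G) = (l + 2*G)*(1371 + G) = (1371 + G)*(l + 2*G))
-3395830/n(281, 923) + E(827, 770)/529017 = -3395830*1/(281*(13 + 923)) + (2*770² + 1371*827 + 2742*770 + 770*827)/529017 = -3395830/(281*936) + (2*592900 + 1133817 + 2111340 + 636790)*(1/529017) = -3395830/263016 + (1185800 + 1133817 + 2111340 + 636790)*(1/529017) = -3395830*1/263016 + 5067747*(1/529017) = -1697915/131508 + 1689249/176339 = -77258875693/23189989212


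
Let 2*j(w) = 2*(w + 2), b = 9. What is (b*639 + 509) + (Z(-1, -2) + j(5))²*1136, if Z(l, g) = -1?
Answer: 47156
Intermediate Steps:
j(w) = 2 + w (j(w) = (2*(w + 2))/2 = (2*(2 + w))/2 = (4 + 2*w)/2 = 2 + w)
(b*639 + 509) + (Z(-1, -2) + j(5))²*1136 = (9*639 + 509) + (-1 + (2 + 5))²*1136 = (5751 + 509) + (-1 + 7)²*1136 = 6260 + 6²*1136 = 6260 + 36*1136 = 6260 + 40896 = 47156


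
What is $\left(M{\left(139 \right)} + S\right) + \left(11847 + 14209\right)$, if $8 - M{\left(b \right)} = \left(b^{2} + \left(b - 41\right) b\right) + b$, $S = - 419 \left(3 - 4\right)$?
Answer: $-6599$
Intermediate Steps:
$S = 419$ ($S = - 419 \left(3 - 4\right) = \left(-419\right) \left(-1\right) = 419$)
$M{\left(b \right)} = 8 - b - b^{2} - b \left(-41 + b\right)$ ($M{\left(b \right)} = 8 - \left(\left(b^{2} + \left(b - 41\right) b\right) + b\right) = 8 - \left(\left(b^{2} + \left(-41 + b\right) b\right) + b\right) = 8 - \left(\left(b^{2} + b \left(-41 + b\right)\right) + b\right) = 8 - \left(b + b^{2} + b \left(-41 + b\right)\right) = 8 - b - b^{2} - b \left(-41 + b\right)$)
$\left(M{\left(139 \right)} + S\right) + \left(11847 + 14209\right) = \left(\left(8 - 2 \cdot 139^{2} + 40 \cdot 139\right) + 419\right) + \left(11847 + 14209\right) = \left(\left(8 - 38642 + 5560\right) + 419\right) + 26056 = \left(-33074 + 419\right) + 26056 = -32655 + 26056 = -6599$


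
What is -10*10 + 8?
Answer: -92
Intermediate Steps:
-10*10 + 8 = -100 + 8 = -92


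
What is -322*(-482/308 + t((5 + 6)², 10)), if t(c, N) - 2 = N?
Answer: -36961/11 ≈ -3360.1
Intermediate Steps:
t(c, N) = 2 + N
-322*(-482/308 + t((5 + 6)², 10)) = -322*(-482/308 + (2 + 10)) = -322*(-482*1/308 + 12) = -322*(-241/154 + 12) = -322*1607/154 = -36961/11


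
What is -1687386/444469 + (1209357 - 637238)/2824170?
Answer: -4511175759809/1255256015730 ≈ -3.5938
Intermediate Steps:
-1687386/444469 + (1209357 - 637238)/2824170 = -1687386*1/444469 + 572119*(1/2824170) = -1687386/444469 + 572119/2824170 = -4511175759809/1255256015730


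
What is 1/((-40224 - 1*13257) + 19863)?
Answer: -1/33618 ≈ -2.9746e-5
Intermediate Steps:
1/((-40224 - 1*13257) + 19863) = 1/((-40224 - 13257) + 19863) = 1/(-53481 + 19863) = 1/(-33618) = -1/33618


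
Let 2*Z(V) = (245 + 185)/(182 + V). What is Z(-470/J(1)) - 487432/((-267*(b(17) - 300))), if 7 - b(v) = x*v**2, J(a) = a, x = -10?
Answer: -2900123/66566304 ≈ -0.043567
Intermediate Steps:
b(v) = 7 + 10*v**2 (b(v) = 7 - (-10)*v**2 = 7 + 10*v**2)
Z(V) = 215/(182 + V) (Z(V) = ((245 + 185)/(182 + V))/2 = (430/(182 + V))/2 = 215/(182 + V))
Z(-470/J(1)) - 487432/((-267*(b(17) - 300))) = 215/(182 - 470/1) - 487432/((-267*((7 + 10*17**2) - 300))) = 215/(182 - 470*1) - 487432/((-267*((7 + 10*289) - 300))) = 215/(182 - 470) - 487432/((-267*((7 + 2890) - 300))) = 215/(-288) - 487432/((-267*(2897 - 300))) = 215*(-1/288) - 487432/((-267*2597)) = -215/288 - 487432/(-693399) = -215/288 - 487432*(-1)/693399 = -215/288 - 1*(-487432/693399) = -215/288 + 487432/693399 = -2900123/66566304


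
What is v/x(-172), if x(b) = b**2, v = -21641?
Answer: -21641/29584 ≈ -0.73151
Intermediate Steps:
v/x(-172) = -21641/((-172)**2) = -21641/29584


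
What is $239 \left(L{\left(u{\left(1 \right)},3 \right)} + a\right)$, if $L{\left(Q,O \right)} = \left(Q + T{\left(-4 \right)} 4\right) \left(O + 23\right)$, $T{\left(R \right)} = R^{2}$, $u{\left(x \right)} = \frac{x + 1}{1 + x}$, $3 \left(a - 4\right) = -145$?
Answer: $\frac{1179943}{3} \approx 3.9331 \cdot 10^{5}$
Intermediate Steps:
$a = - \frac{133}{3}$ ($a = 4 + \frac{1}{3} \left(-145\right) = 4 - \frac{145}{3} = - \frac{133}{3} \approx -44.333$)
$u{\left(x \right)} = 1$ ($u{\left(x \right)} = \frac{1 + x}{1 + x} = 1$)
$L{\left(Q,O \right)} = \left(23 + O\right) \left(64 + Q\right)$ ($L{\left(Q,O \right)} = \left(Q + \left(-4\right)^{2} \cdot 4\right) \left(O + 23\right) = \left(Q + 16 \cdot 4\right) \left(23 + O\right) = \left(Q + 64\right) \left(23 + O\right) = \left(64 + Q\right) \left(23 + O\right) = \left(23 + O\right) \left(64 + Q\right)$)
$239 \left(L{\left(u{\left(1 \right)},3 \right)} + a\right) = 239 \left(\left(1472 + 23 \cdot 1 + 64 \cdot 3 + 3 \cdot 1\right) - \frac{133}{3}\right) = 239 \left(\left(1472 + 23 + 192 + 3\right) - \frac{133}{3}\right) = 239 \left(1690 - \frac{133}{3}\right) = 239 \cdot \frac{4937}{3} = \frac{1179943}{3}$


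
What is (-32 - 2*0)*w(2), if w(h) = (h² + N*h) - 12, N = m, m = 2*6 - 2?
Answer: -384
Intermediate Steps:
m = 10 (m = 12 - 2 = 10)
N = 10
w(h) = -12 + h² + 10*h (w(h) = (h² + 10*h) - 12 = -12 + h² + 10*h)
(-32 - 2*0)*w(2) = (-32 - 2*0)*(-12 + 2² + 10*2) = (-32 + 0)*(-12 + 4 + 20) = -32*12 = -384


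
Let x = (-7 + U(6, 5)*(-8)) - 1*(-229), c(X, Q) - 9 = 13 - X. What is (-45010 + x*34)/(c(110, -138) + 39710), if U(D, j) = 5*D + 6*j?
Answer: -26891/19811 ≈ -1.3574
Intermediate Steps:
c(X, Q) = 22 - X (c(X, Q) = 9 + (13 - X) = 22 - X)
x = -258 (x = (-7 + (5*6 + 6*5)*(-8)) - 1*(-229) = (-7 + (30 + 30)*(-8)) + 229 = (-7 + 60*(-8)) + 229 = (-7 - 480) + 229 = -487 + 229 = -258)
(-45010 + x*34)/(c(110, -138) + 39710) = (-45010 - 258*34)/((22 - 1*110) + 39710) = (-45010 - 8772)/((22 - 110) + 39710) = -53782/(-88 + 39710) = -53782/39622 = -53782*1/39622 = -26891/19811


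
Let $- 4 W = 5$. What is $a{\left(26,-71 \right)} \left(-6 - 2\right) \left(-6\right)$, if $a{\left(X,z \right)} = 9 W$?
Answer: $-540$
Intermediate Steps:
$W = - \frac{5}{4}$ ($W = \left(- \frac{1}{4}\right) 5 = - \frac{5}{4} \approx -1.25$)
$a{\left(X,z \right)} = - \frac{45}{4}$ ($a{\left(X,z \right)} = 9 \left(- \frac{5}{4}\right) = - \frac{45}{4}$)
$a{\left(26,-71 \right)} \left(-6 - 2\right) \left(-6\right) = - \frac{45 \left(-6 - 2\right) \left(-6\right)}{4} = - \frac{45 \left(\left(-8\right) \left(-6\right)\right)}{4} = \left(- \frac{45}{4}\right) 48 = -540$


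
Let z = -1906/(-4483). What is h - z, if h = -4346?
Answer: -19485024/4483 ≈ -4346.4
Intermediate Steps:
z = 1906/4483 (z = -1906*(-1/4483) = 1906/4483 ≈ 0.42516)
h - z = -4346 - 1*1906/4483 = -4346 - 1906/4483 = -19485024/4483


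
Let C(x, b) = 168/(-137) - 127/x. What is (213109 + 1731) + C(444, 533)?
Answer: 13068195529/60828 ≈ 2.1484e+5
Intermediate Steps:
C(x, b) = -168/137 - 127/x (C(x, b) = 168*(-1/137) - 127/x = -168/137 - 127/x)
(213109 + 1731) + C(444, 533) = (213109 + 1731) + (-168/137 - 127/444) = 214840 + (-168/137 - 127*1/444) = 214840 + (-168/137 - 127/444) = 214840 - 91991/60828 = 13068195529/60828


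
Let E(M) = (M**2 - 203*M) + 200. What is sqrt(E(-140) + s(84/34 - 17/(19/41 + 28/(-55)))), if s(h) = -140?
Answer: 4*sqrt(3005) ≈ 219.27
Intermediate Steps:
E(M) = 200 + M**2 - 203*M
sqrt(E(-140) + s(84/34 - 17/(19/41 + 28/(-55)))) = sqrt((200 + (-140)**2 - 203*(-140)) - 140) = sqrt((200 + 19600 + 28420) - 140) = sqrt(48220 - 140) = sqrt(48080) = 4*sqrt(3005)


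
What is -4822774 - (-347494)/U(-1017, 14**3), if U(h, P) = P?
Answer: -945238883/196 ≈ -4.8226e+6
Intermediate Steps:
-4822774 - (-347494)/U(-1017, 14**3) = -4822774 - (-347494)/(14**3) = -4822774 - (-347494)/2744 = -4822774 - 1*(-24821/196) = -4822774 + 24821/196 = -945238883/196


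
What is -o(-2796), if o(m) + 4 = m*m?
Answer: -7817612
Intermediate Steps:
o(m) = -4 + m² (o(m) = -4 + m*m = -4 + m²)
-o(-2796) = -(-4 + (-2796)²) = -(-4 + 7817616) = -1*7817612 = -7817612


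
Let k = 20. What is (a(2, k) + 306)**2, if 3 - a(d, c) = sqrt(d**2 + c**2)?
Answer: 95885 - 1236*sqrt(101) ≈ 83463.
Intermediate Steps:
a(d, c) = 3 - sqrt(c**2 + d**2) (a(d, c) = 3 - sqrt(d**2 + c**2) = 3 - sqrt(c**2 + d**2))
(a(2, k) + 306)**2 = ((3 - sqrt(20**2 + 2**2)) + 306)**2 = ((3 - sqrt(400 + 4)) + 306)**2 = ((3 - sqrt(404)) + 306)**2 = ((3 - 2*sqrt(101)) + 306)**2 = (309 - 2*sqrt(101))**2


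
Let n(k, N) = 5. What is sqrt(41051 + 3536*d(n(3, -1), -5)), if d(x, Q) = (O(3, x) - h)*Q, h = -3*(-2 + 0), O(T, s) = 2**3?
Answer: sqrt(5691) ≈ 75.439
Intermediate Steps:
O(T, s) = 8
h = 6 (h = -3*(-2) = 6)
d(x, Q) = 2*Q (d(x, Q) = (8 - 1*6)*Q = (8 - 6)*Q = 2*Q)
sqrt(41051 + 3536*d(n(3, -1), -5)) = sqrt(41051 + 3536*(2*(-5))) = sqrt(41051 + 3536*(-10)) = sqrt(41051 - 35360) = sqrt(5691)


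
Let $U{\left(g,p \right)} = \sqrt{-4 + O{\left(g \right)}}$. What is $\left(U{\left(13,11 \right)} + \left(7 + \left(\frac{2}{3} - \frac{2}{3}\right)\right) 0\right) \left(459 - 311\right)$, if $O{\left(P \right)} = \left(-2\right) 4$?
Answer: $296 i \sqrt{3} \approx 512.69 i$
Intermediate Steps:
$O{\left(P \right)} = -8$
$U{\left(g,p \right)} = 2 i \sqrt{3}$ ($U{\left(g,p \right)} = \sqrt{-4 - 8} = \sqrt{-12} = 2 i \sqrt{3}$)
$\left(U{\left(13,11 \right)} + \left(7 + \left(\frac{2}{3} - \frac{2}{3}\right)\right) 0\right) \left(459 - 311\right) = \left(2 i \sqrt{3} + \left(7 + \left(\frac{2}{3} - \frac{2}{3}\right)\right) 0\right) \left(459 - 311\right) = \left(2 i \sqrt{3} + \left(7 + \left(2 \cdot \frac{1}{3} - \frac{2}{3}\right)\right) 0\right) 148 = \left(2 i \sqrt{3} + \left(7 + \left(\frac{2}{3} - \frac{2}{3}\right)\right) 0\right) 148 = \left(2 i \sqrt{3} + \left(7 + 0\right) 0\right) 148 = \left(2 i \sqrt{3} + 7 \cdot 0\right) 148 = \left(2 i \sqrt{3} + 0\right) 148 = 2 i \sqrt{3} \cdot 148 = 296 i \sqrt{3}$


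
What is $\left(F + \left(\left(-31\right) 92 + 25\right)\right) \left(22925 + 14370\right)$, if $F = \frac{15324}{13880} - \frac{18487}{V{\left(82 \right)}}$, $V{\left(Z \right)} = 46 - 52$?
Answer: $\frac{9910653956}{1041} \approx 9.5203 \cdot 10^{6}$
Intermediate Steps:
$V{\left(Z \right)} = -6$ ($V{\left(Z \right)} = 46 - 52 = -6$)
$F = \frac{16043219}{5205}$ ($F = \frac{15324}{13880} - \frac{18487}{-6} = 15324 \cdot \frac{1}{13880} - - \frac{18487}{6} = \frac{3831}{3470} + \frac{18487}{6} = \frac{16043219}{5205} \approx 3082.3$)
$\left(F + \left(\left(-31\right) 92 + 25\right)\right) \left(22925 + 14370\right) = \left(\frac{16043219}{5205} + \left(\left(-31\right) 92 + 25\right)\right) \left(22925 + 14370\right) = \left(\frac{16043219}{5205} + \left(-2852 + 25\right)\right) 37295 = \left(\frac{16043219}{5205} - 2827\right) 37295 = \frac{1328684}{5205} \cdot 37295 = \frac{9910653956}{1041}$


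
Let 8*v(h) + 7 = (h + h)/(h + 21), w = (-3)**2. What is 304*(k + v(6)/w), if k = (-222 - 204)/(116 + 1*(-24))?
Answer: -2674022/1863 ≈ -1435.3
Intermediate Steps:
w = 9
k = -213/46 (k = -426/(116 - 24) = -426/92 = -426*1/92 = -213/46 ≈ -4.6304)
v(h) = -7/8 + h/(4*(21 + h)) (v(h) = -7/8 + ((h + h)/(h + 21))/8 = -7/8 + ((2*h)/(21 + h))/8 = -7/8 + (2*h/(21 + h))/8 = -7/8 + h/(4*(21 + h)))
304*(k + v(6)/w) = 304*(-213/46 + ((-147 - 5*6)/(8*(21 + 6)))/9) = 304*(-213/46 + ((1/8)*(-147 - 30)/27)*(1/9)) = 304*(-213/46 + ((1/8)*(1/27)*(-177))*(1/9)) = 304*(-213/46 - 59/72*1/9) = 304*(-213/46 - 59/648) = 304*(-70369/14904) = -2674022/1863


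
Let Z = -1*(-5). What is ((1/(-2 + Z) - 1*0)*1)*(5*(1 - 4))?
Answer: -5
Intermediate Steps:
Z = 5
((1/(-2 + Z) - 1*0)*1)*(5*(1 - 4)) = ((1/(-2 + 5) - 1*0)*1)*(5*(1 - 4)) = ((1/3 + 0)*1)*(5*(-3)) = ((⅓ + 0)*1)*(-15) = ((⅓)*1)*(-15) = (⅓)*(-15) = -5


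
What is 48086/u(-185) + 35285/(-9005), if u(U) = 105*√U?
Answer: -7057/1801 - 48086*I*√185/19425 ≈ -3.9184 - 33.67*I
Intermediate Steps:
48086/u(-185) + 35285/(-9005) = 48086/((105*√(-185))) + 35285/(-9005) = 48086/((105*(I*√185))) + 35285*(-1/9005) = 48086/((105*I*√185)) - 7057/1801 = 48086*(-I*√185/19425) - 7057/1801 = -48086*I*√185/19425 - 7057/1801 = -7057/1801 - 48086*I*√185/19425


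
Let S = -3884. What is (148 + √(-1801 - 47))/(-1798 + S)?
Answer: -74/2841 - I*√462/2841 ≈ -0.026047 - 0.0075657*I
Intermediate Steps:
(148 + √(-1801 - 47))/(-1798 + S) = (148 + √(-1801 - 47))/(-1798 - 3884) = (148 + √(-1848))/(-5682) = (148 + 2*I*√462)*(-1/5682) = -74/2841 - I*√462/2841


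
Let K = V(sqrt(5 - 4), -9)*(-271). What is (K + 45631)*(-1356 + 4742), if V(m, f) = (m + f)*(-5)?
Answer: 117802326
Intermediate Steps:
V(m, f) = -5*f - 5*m (V(m, f) = (f + m)*(-5) = -5*f - 5*m)
K = -10840 (K = (-5*(-9) - 5*sqrt(5 - 4))*(-271) = (45 - 5*sqrt(1))*(-271) = (45 - 5*1)*(-271) = (45 - 5)*(-271) = 40*(-271) = -10840)
(K + 45631)*(-1356 + 4742) = (-10840 + 45631)*(-1356 + 4742) = 34791*3386 = 117802326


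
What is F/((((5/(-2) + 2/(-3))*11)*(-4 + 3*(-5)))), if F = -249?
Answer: -1494/3971 ≈ -0.37623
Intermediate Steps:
F/((((5/(-2) + 2/(-3))*11)*(-4 + 3*(-5)))) = -249/(((5/(-2) + 2/(-3))*11)*(-4 + 3*(-5))) = -249/(((5*(-½) + 2*(-⅓))*11)*(-4 - 15)) = -249/(((-5/2 - ⅔)*11)*(-19)) = -249/(-19/6*11*(-19)) = -249/(-209/6*(-19)) = -249/(3971/6) = (6/3971)*(-249) = -1494/3971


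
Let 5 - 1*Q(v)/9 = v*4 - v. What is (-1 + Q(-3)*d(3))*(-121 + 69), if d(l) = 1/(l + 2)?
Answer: -6292/5 ≈ -1258.4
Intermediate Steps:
d(l) = 1/(2 + l)
Q(v) = 45 - 27*v (Q(v) = 45 - 9*(v*4 - v) = 45 - 9*(4*v - v) = 45 - 27*v)
(-1 + Q(-3)*d(3))*(-121 + 69) = (-1 + (45 - 27*(-3))/(2 + 3))*(-121 + 69) = (-1 + (45 + 81)/5)*(-52) = (-1 + 126*(⅕))*(-52) = (-1 + 126/5)*(-52) = (121/5)*(-52) = -6292/5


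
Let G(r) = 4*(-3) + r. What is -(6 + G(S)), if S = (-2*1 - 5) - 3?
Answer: 16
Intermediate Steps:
S = -10 (S = (-2 - 5) - 3 = -7 - 3 = -10)
G(r) = -12 + r
-(6 + G(S)) = -(6 + (-12 - 10)) = -(6 - 22) = -1*(-16) = 16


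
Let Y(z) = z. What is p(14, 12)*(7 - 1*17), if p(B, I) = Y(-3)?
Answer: 30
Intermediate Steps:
p(B, I) = -3
p(14, 12)*(7 - 1*17) = -3*(7 - 1*17) = -3*(7 - 17) = -3*(-10) = 30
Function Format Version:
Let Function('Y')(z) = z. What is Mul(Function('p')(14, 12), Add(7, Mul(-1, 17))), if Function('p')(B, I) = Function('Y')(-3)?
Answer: 30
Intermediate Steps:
Function('p')(B, I) = -3
Mul(Function('p')(14, 12), Add(7, Mul(-1, 17))) = Mul(-3, Add(7, Mul(-1, 17))) = Mul(-3, Add(7, -17)) = Mul(-3, -10) = 30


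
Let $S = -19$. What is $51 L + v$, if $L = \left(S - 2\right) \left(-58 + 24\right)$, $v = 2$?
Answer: $36416$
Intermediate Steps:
$L = 714$ ($L = \left(-19 - 2\right) \left(-58 + 24\right) = \left(-21\right) \left(-34\right) = 714$)
$51 L + v = 51 \cdot 714 + 2 = 36414 + 2 = 36416$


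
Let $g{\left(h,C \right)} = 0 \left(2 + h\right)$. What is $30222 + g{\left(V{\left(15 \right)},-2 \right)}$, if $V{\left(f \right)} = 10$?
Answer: $30222$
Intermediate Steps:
$g{\left(h,C \right)} = 0$
$30222 + g{\left(V{\left(15 \right)},-2 \right)} = 30222 + 0 = 30222$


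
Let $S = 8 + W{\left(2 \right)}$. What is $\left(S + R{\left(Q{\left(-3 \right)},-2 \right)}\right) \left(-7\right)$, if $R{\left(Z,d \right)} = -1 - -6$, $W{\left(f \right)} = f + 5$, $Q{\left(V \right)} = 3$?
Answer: $-140$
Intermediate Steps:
$W{\left(f \right)} = 5 + f$
$R{\left(Z,d \right)} = 5$ ($R{\left(Z,d \right)} = -1 + 6 = 5$)
$S = 15$ ($S = 8 + \left(5 + 2\right) = 8 + 7 = 15$)
$\left(S + R{\left(Q{\left(-3 \right)},-2 \right)}\right) \left(-7\right) = \left(15 + 5\right) \left(-7\right) = 20 \left(-7\right) = -140$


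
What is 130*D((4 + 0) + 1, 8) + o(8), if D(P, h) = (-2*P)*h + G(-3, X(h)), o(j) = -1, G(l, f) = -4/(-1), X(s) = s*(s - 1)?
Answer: -9881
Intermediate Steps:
X(s) = s*(-1 + s)
G(l, f) = 4 (G(l, f) = -4*(-1) = 4)
D(P, h) = 4 - 2*P*h (D(P, h) = (-2*P)*h + 4 = -2*P*h + 4 = 4 - 2*P*h)
130*D((4 + 0) + 1, 8) + o(8) = 130*(4 - 2*((4 + 0) + 1)*8) - 1 = 130*(4 - 2*(4 + 1)*8) - 1 = 130*(4 - 2*5*8) - 1 = 130*(4 - 80) - 1 = 130*(-76) - 1 = -9880 - 1 = -9881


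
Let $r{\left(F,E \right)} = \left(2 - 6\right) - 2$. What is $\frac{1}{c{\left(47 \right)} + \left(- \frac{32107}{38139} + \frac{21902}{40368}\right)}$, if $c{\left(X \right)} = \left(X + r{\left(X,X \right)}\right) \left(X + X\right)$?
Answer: $\frac{85533064}{329618830045} \approx 0.00025949$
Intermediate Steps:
$r{\left(F,E \right)} = -6$ ($r{\left(F,E \right)} = -4 - 2 = -6$)
$c{\left(X \right)} = 2 X \left(-6 + X\right)$ ($c{\left(X \right)} = \left(X - 6\right) \left(X + X\right) = \left(-6 + X\right) 2 X = 2 X \left(-6 + X\right)$)
$\frac{1}{c{\left(47 \right)} + \left(- \frac{32107}{38139} + \frac{21902}{40368}\right)} = \frac{1}{2 \cdot 47 \left(-6 + 47\right) + \left(- \frac{32107}{38139} + \frac{21902}{40368}\right)} = \frac{1}{2 \cdot 47 \cdot 41 + \left(\left(-32107\right) \frac{1}{38139} + 21902 \cdot \frac{1}{40368}\right)} = \frac{1}{3854 + \left(- \frac{32107}{38139} + \frac{10951}{20184}\right)} = \frac{1}{3854 - \frac{25598611}{85533064}} = \frac{1}{\frac{329618830045}{85533064}} = \frac{85533064}{329618830045}$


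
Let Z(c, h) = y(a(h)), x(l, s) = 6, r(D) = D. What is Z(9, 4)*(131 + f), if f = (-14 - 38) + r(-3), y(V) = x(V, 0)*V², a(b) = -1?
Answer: 456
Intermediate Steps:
y(V) = 6*V²
Z(c, h) = 6 (Z(c, h) = 6*(-1)² = 6*1 = 6)
f = -55 (f = (-14 - 38) - 3 = -52 - 3 = -55)
Z(9, 4)*(131 + f) = 6*(131 - 55) = 6*76 = 456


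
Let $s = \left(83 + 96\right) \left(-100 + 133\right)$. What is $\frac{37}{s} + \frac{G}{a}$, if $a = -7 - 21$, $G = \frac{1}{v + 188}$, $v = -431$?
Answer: $\frac{85885}{13397076} \approx 0.0064107$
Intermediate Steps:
$s = 5907$ ($s = 179 \cdot 33 = 5907$)
$G = - \frac{1}{243}$ ($G = \frac{1}{-431 + 188} = \frac{1}{-243} = - \frac{1}{243} \approx -0.0041152$)
$a = -28$ ($a = -7 - 21 = -28$)
$\frac{37}{s} + \frac{G}{a} = \frac{37}{5907} - \frac{1}{243 \left(-28\right)} = 37 \cdot \frac{1}{5907} - - \frac{1}{6804} = \frac{37}{5907} + \frac{1}{6804} = \frac{85885}{13397076}$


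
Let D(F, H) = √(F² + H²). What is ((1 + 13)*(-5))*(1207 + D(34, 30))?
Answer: -84490 - 140*√514 ≈ -87664.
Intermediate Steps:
((1 + 13)*(-5))*(1207 + D(34, 30)) = ((1 + 13)*(-5))*(1207 + √(34² + 30²)) = (14*(-5))*(1207 + √(1156 + 900)) = -70*(1207 + √2056) = -70*(1207 + 2*√514) = -84490 - 140*√514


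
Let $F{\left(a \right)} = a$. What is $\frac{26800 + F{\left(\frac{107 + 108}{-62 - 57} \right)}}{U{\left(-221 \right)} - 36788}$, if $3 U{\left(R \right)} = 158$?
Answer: $- \frac{9566955}{13114514} \approx -0.72949$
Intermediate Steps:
$U{\left(R \right)} = \frac{158}{3}$ ($U{\left(R \right)} = \frac{1}{3} \cdot 158 = \frac{158}{3}$)
$\frac{26800 + F{\left(\frac{107 + 108}{-62 - 57} \right)}}{U{\left(-221 \right)} - 36788} = \frac{26800 + \frac{107 + 108}{-62 - 57}}{\frac{158}{3} - 36788} = \frac{26800 + \frac{215}{-119}}{- \frac{110206}{3}} = \left(26800 + 215 \left(- \frac{1}{119}\right)\right) \left(- \frac{3}{110206}\right) = \left(26800 - \frac{215}{119}\right) \left(- \frac{3}{110206}\right) = \frac{3188985}{119} \left(- \frac{3}{110206}\right) = - \frac{9566955}{13114514}$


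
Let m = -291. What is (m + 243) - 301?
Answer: -349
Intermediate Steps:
(m + 243) - 301 = (-291 + 243) - 301 = -48 - 301 = -349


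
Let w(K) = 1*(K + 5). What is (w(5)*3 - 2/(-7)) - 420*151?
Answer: -443728/7 ≈ -63390.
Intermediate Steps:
w(K) = 5 + K (w(K) = 1*(5 + K) = 5 + K)
(w(5)*3 - 2/(-7)) - 420*151 = ((5 + 5)*3 - 2/(-7)) - 420*151 = (10*3 - 2*(-⅐)) - 63420 = (30 + 2/7) - 63420 = 212/7 - 63420 = -443728/7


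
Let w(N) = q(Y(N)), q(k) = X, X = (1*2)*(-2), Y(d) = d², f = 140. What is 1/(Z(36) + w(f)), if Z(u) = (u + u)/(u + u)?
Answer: -⅓ ≈ -0.33333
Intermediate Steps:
X = -4 (X = 2*(-2) = -4)
q(k) = -4
w(N) = -4
Z(u) = 1 (Z(u) = (2*u)/((2*u)) = (2*u)*(1/(2*u)) = 1)
1/(Z(36) + w(f)) = 1/(1 - 4) = 1/(-3) = -⅓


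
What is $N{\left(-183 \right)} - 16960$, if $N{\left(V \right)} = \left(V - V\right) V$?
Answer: $-16960$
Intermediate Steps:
$N{\left(V \right)} = 0$ ($N{\left(V \right)} = 0 V = 0$)
$N{\left(-183 \right)} - 16960 = 0 - 16960 = -16960$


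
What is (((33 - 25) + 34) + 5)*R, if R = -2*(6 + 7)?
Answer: -1222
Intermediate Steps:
R = -26 (R = -2*13 = -26)
(((33 - 25) + 34) + 5)*R = (((33 - 25) + 34) + 5)*(-26) = ((8 + 34) + 5)*(-26) = (42 + 5)*(-26) = 47*(-26) = -1222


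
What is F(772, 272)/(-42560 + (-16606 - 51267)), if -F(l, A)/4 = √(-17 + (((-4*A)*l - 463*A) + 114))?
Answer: 20*I*√38631/110433 ≈ 0.035596*I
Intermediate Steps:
F(l, A) = -4*√(97 - 463*A - 4*A*l) (F(l, A) = -4*√(-17 + (((-4*A)*l - 463*A) + 114)) = -4*√(-17 + ((-4*A*l - 463*A) + 114)) = -4*√(-17 + ((-463*A - 4*A*l) + 114)) = -4*√(-17 + (114 - 463*A - 4*A*l)) = -4*√(97 - 463*A - 4*A*l))
F(772, 272)/(-42560 + (-16606 - 51267)) = (-4*√(97 - 463*272 - 4*272*772))/(-42560 + (-16606 - 51267)) = (-4*√(97 - 125936 - 839936))/(-42560 - 67873) = -20*I*√38631/(-110433) = -20*I*√38631*(-1/110433) = 20*I*√38631/110433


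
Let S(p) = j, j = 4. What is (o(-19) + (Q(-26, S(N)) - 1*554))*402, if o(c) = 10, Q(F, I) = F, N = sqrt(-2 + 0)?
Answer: -229140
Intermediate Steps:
N = I*sqrt(2) (N = sqrt(-2) = I*sqrt(2) ≈ 1.4142*I)
S(p) = 4
(o(-19) + (Q(-26, S(N)) - 1*554))*402 = (10 + (-26 - 1*554))*402 = (10 + (-26 - 554))*402 = (10 - 580)*402 = -570*402 = -229140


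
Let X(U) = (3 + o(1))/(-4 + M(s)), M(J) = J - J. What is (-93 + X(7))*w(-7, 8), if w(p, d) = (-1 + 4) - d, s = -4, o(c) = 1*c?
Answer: 470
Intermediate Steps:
o(c) = c
M(J) = 0
w(p, d) = 3 - d
X(U) = -1 (X(U) = (3 + 1)/(-4 + 0) = 4/(-4) = 4*(-¼) = -1)
(-93 + X(7))*w(-7, 8) = (-93 - 1)*(3 - 1*8) = -94*(3 - 8) = -94*(-5) = 470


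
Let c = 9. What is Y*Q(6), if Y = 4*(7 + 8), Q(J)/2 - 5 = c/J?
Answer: 780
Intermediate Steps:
Q(J) = 10 + 18/J (Q(J) = 10 + 2*(9/J) = 10 + 18/J)
Y = 60 (Y = 4*15 = 60)
Y*Q(6) = 60*(10 + 18/6) = 60*(10 + 18*(⅙)) = 60*(10 + 3) = 60*13 = 780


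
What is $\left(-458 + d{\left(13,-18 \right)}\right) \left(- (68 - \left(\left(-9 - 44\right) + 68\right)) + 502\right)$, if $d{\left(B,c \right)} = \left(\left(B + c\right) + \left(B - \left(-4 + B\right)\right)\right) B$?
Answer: $-211479$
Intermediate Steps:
$d{\left(B,c \right)} = B \left(4 + B + c\right)$ ($d{\left(B,c \right)} = \left(\left(B + c\right) + 4\right) B = \left(4 + B + c\right) B = B \left(4 + B + c\right)$)
$\left(-458 + d{\left(13,-18 \right)}\right) \left(- (68 - \left(\left(-9 - 44\right) + 68\right)) + 502\right) = \left(-458 + 13 \left(4 + 13 - 18\right)\right) \left(- (68 - \left(\left(-9 - 44\right) + 68\right)) + 502\right) = \left(-458 + 13 \left(-1\right)\right) \left(- (68 - \left(-53 + 68\right)) + 502\right) = \left(-458 - 13\right) \left(- (68 - 15) + 502\right) = - 471 \left(- (68 - 15) + 502\right) = - 471 \left(\left(-1\right) 53 + 502\right) = - 471 \left(-53 + 502\right) = \left(-471\right) 449 = -211479$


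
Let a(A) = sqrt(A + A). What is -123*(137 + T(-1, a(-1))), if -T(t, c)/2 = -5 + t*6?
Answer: -19557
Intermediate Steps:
a(A) = sqrt(2)*sqrt(A) (a(A) = sqrt(2*A) = sqrt(2)*sqrt(A))
T(t, c) = 10 - 12*t (T(t, c) = -2*(-5 + t*6) = -2*(-5 + 6*t) = 10 - 12*t)
-123*(137 + T(-1, a(-1))) = -123*(137 + (10 - 12*(-1))) = -123*(137 + (10 + 12)) = -123*(137 + 22) = -123*159 = -19557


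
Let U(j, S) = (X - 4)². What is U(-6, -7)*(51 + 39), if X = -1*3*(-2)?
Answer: 360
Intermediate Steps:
X = 6 (X = -3*(-2) = 6)
U(j, S) = 4 (U(j, S) = (6 - 4)² = 2² = 4)
U(-6, -7)*(51 + 39) = 4*(51 + 39) = 4*90 = 360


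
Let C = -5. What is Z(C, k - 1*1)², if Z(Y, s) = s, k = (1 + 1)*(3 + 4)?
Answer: 169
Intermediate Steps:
k = 14 (k = 2*7 = 14)
Z(C, k - 1*1)² = (14 - 1*1)² = (14 - 1)² = 13² = 169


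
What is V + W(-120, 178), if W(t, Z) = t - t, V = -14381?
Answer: -14381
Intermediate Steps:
W(t, Z) = 0
V + W(-120, 178) = -14381 + 0 = -14381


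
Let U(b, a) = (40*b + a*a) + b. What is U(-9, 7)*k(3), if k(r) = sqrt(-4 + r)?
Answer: -320*I ≈ -320.0*I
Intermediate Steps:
U(b, a) = a**2 + 41*b (U(b, a) = (40*b + a**2) + b = (a**2 + 40*b) + b = a**2 + 41*b)
U(-9, 7)*k(3) = (7**2 + 41*(-9))*sqrt(-4 + 3) = (49 - 369)*sqrt(-1) = -320*I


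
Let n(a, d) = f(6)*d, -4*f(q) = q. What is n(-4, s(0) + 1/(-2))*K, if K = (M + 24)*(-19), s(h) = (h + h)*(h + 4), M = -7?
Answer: -969/4 ≈ -242.25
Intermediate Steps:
s(h) = 2*h*(4 + h) (s(h) = (2*h)*(4 + h) = 2*h*(4 + h))
f(q) = -q/4
n(a, d) = -3*d/2 (n(a, d) = (-1/4*6)*d = -3*d/2)
K = -323 (K = (-7 + 24)*(-19) = 17*(-19) = -323)
n(-4, s(0) + 1/(-2))*K = -3*(2*0*(4 + 0) + 1/(-2))/2*(-323) = -3*(2*0*4 - 1/2)/2*(-323) = -3*(0 - 1/2)/2*(-323) = -3/2*(-1/2)*(-323) = (3/4)*(-323) = -969/4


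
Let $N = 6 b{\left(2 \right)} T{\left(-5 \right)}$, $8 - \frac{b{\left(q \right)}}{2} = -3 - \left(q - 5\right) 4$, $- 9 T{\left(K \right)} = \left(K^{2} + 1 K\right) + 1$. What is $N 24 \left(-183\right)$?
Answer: $-122976$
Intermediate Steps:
$T{\left(K \right)} = - \frac{1}{9} - \frac{K}{9} - \frac{K^{2}}{9}$ ($T{\left(K \right)} = - \frac{\left(K^{2} + 1 K\right) + 1}{9} = - \frac{\left(K^{2} + K\right) + 1}{9} = - \frac{\left(K + K^{2}\right) + 1}{9} = - \frac{1 + K + K^{2}}{9} = - \frac{1}{9} - \frac{K}{9} - \frac{K^{2}}{9}$)
$b{\left(q \right)} = -18 + 8 q$ ($b{\left(q \right)} = 16 - 2 \left(-3 - \left(q - 5\right) 4\right) = 16 - 2 \left(-3 - \left(-5 + q\right) 4\right) = 16 - 2 \left(-3 - \left(-20 + 4 q\right)\right) = 16 - 2 \left(17 - 4 q\right) = 16 + \left(-34 + 8 q\right) = -18 + 8 q$)
$N = 28$ ($N = 6 \left(-18 + 8 \cdot 2\right) \left(- \frac{1}{9} - - \frac{5}{9} - \frac{\left(-5\right)^{2}}{9}\right) = 6 \left(-18 + 16\right) \left(- \frac{1}{9} + \frac{5}{9} - \frac{25}{9}\right) = 6 \left(-2\right) \left(- \frac{1}{9} + \frac{5}{9} - \frac{25}{9}\right) = \left(-12\right) \left(- \frac{7}{3}\right) = 28$)
$N 24 \left(-183\right) = 28 \cdot 24 \left(-183\right) = 672 \left(-183\right) = -122976$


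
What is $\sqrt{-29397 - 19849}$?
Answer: $i \sqrt{49246} \approx 221.91 i$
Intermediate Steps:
$\sqrt{-29397 - 19849} = \sqrt{-49246} = i \sqrt{49246}$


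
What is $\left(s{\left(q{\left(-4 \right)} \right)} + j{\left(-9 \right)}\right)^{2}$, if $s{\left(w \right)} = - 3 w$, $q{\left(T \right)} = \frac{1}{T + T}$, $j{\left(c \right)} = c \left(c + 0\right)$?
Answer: $\frac{423801}{64} \approx 6621.9$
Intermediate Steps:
$j{\left(c \right)} = c^{2}$ ($j{\left(c \right)} = c c = c^{2}$)
$q{\left(T \right)} = \frac{1}{2 T}$
$\left(s{\left(q{\left(-4 \right)} \right)} + j{\left(-9 \right)}\right)^{2} = \left(- 3 \frac{1}{2 \left(-4\right)} + \left(-9\right)^{2}\right)^{2} = \left(- 3 \cdot \frac{1}{2} \left(- \frac{1}{4}\right) + 81\right)^{2} = \left(\left(-3\right) \left(- \frac{1}{8}\right) + 81\right)^{2} = \left(\frac{3}{8} + 81\right)^{2} = \left(\frac{651}{8}\right)^{2} = \frac{423801}{64}$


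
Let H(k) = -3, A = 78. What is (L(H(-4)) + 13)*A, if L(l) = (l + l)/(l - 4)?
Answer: 7566/7 ≈ 1080.9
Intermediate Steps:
L(l) = 2*l/(-4 + l) (L(l) = (2*l)/(-4 + l) = 2*l/(-4 + l))
(L(H(-4)) + 13)*A = (2*(-3)/(-4 - 3) + 13)*78 = (2*(-3)/(-7) + 13)*78 = (2*(-3)*(-1/7) + 13)*78 = (6/7 + 13)*78 = (97/7)*78 = 7566/7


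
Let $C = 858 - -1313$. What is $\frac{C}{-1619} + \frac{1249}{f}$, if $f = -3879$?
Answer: $- \frac{10443440}{6280101} \approx -1.6629$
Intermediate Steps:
$C = 2171$ ($C = 858 + 1313 = 2171$)
$\frac{C}{-1619} + \frac{1249}{f} = \frac{2171}{-1619} + \frac{1249}{-3879} = 2171 \left(- \frac{1}{1619}\right) + 1249 \left(- \frac{1}{3879}\right) = - \frac{2171}{1619} - \frac{1249}{3879} = - \frac{10443440}{6280101}$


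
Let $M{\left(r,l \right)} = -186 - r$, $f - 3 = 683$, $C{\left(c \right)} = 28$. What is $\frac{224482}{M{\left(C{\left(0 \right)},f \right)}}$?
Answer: $- \frac{112241}{107} \approx -1049.0$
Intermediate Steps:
$f = 686$ ($f = 3 + 683 = 686$)
$\frac{224482}{M{\left(C{\left(0 \right)},f \right)}} = \frac{224482}{-186 - 28} = \frac{224482}{-214} = 224482 \left(- \frac{1}{214}\right) = - \frac{112241}{107}$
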